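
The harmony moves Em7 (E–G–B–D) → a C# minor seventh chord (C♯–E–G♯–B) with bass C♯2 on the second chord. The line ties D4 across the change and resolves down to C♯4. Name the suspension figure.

At the second chord the bass is C♯2. The suspended D4 lies a ninth above the bass; after resolving down by step to C♯4, the interval above the bass becomes an octave.
Suspension figures are named by those two intervals: 9–8.

9–8 suspension.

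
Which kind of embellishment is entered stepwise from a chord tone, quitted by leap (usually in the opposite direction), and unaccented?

Escape tone.

Approach: by step. Departure: by leap. Metric position: weak.
Step in, leap out, from a weak position — an escape tone (échappée). (It is the mirror image of the appoggiatura, which leaps in and steps out on a strong beat.)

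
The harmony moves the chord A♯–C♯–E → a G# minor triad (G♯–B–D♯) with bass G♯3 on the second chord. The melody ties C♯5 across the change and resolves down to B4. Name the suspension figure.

4–3 suspension.

At the second chord the bass is G♯3. The suspended C♯5 lies a fourth above the bass; after resolving down by step to B4, the interval above the bass becomes a third.
Suspension figures are named by those two intervals: 4–3.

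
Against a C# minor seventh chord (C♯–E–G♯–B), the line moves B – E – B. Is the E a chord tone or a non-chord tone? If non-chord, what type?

C# minor seventh chord contains C♯, E, G♯, B; E is the third, so it is a chord tone.

Chord tone (the third of C# minor seventh chord).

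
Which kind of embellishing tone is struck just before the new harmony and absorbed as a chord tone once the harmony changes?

Anticipation.

Approach: ahead of the chord change (typically by step), so it is dissonant against the current harmony. Departure: none — the same pitch is restated or held and is a chord tone of the new harmony.
Dissonant first, consonant once the harmony catches up: the note simply arrives early — an anticipation. (The reverse timing, consonant first and dissonant after the change, would be a suspension or retardation.)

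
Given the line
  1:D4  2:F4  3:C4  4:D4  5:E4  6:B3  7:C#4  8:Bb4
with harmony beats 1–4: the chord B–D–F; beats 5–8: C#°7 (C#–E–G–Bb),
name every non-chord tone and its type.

The harmony at that moment is B diminished triad (B, D, F); C4 is not a chord tone.
It is approached by leap down from F4 and left by step up to D4.
Leap in, step out — an appoggiatura.
The harmony at that moment is C# diminished seventh chord (C#, E, G, Bb); B3 is not a chord tone.
It is approached by leap down from E4 and left by step up to C#4.
Leap in, step out — an appoggiatura.

C4 (beat 3) — appoggiatura; B3 (beat 6) — appoggiatura.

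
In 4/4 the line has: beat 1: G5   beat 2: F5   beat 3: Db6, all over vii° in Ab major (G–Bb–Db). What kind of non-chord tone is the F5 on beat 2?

Escape tone.

The harmony at that moment is G diminished triad (G, Bb, Db); F5 is not a chord tone.
It is approached by step down from G5 and left by leap up to Db6.
Step in, leap out, on a weak beat — an escape tone.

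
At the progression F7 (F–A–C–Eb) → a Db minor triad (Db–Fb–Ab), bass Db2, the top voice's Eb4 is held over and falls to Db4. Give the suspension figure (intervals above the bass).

9–8 suspension.

At the second chord the bass is Db2. The suspended Eb4 lies a ninth above the bass; after resolving down by step to Db4, the interval above the bass becomes an octave.
Suspension figures are named by those two intervals: 9–8.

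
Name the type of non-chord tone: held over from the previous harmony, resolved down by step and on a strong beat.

Approach: by preparation — the pitch is first a chord tone, then held (tied or repeated) while the harmony changes under it. Departure: down by step. Metric position: strong.
A prepared dissonance that resolves downward by step — a suspension. (The same figure resolving upward would be a retardation.)

Suspension.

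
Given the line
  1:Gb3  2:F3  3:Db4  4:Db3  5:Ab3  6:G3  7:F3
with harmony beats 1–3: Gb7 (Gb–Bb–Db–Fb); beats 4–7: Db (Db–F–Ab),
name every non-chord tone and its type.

The harmony at that moment is Gb dominant seventh chord (Gb, Bb, Db, Fb); F3 is not a chord tone.
It is approached by step down from Gb3 and left by leap up to Db4.
Step in, leap out — an escape tone.
The harmony at that moment is Db major triad (Db, F, Ab); G3 is not a chord tone.
It is approached by step down from Ab3 and left by step down to F3.
Step in, step out in the same direction — a passing tone.

F3 (beat 2) — escape tone; G3 (beat 6) — passing tone.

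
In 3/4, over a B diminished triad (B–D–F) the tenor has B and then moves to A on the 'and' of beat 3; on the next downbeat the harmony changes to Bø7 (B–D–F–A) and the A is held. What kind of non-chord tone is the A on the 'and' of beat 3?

The harmony at that moment is B diminished triad (B, D, F); A is not a chord tone.
It is approached by step down from B and then sustained as the same pitch into the next harmony.
Arriving early and becoming a chord tone when the harmony changes — an anticipation.

Anticipation.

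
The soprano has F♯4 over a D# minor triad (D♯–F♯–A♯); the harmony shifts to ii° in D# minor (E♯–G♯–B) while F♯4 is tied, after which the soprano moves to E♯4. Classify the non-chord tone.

The harmony at that moment is E♯ diminished triad (E♯, G♯, B); F♯4 is not a chord tone.
It is held over (the same pitch as the preceding F♯4) and left by step down to E♯4.
Held over from the previous chord and resolving down by step — a suspension.

F♯4 is a suspension.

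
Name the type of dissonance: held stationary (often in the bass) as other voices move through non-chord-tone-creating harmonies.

Approach: none. Departure: none — a single pitch is sustained while the chords change around it, passing through harmonies that do not contain it.
No melodic motion at all; the dissonance is created entirely by the moving harmonies against the stationary note — a pedal tone (pedal point).

Pedal tone.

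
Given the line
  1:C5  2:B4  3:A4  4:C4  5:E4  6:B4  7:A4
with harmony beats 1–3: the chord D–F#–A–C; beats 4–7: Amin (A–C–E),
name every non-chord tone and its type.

B4 (beat 2) — passing tone; B4 (beat 6) — appoggiatura.

The harmony at that moment is D dominant seventh chord (D, F#, A, C); B4 is not a chord tone.
It is approached by step down from C5 and left by step down to A4.
Step in, step out in the same direction — a passing tone.
The harmony at that moment is A minor triad (A, C, E); B4 is not a chord tone.
It is approached by leap up from E4 and left by step down to A4.
Leap in, step out — an appoggiatura.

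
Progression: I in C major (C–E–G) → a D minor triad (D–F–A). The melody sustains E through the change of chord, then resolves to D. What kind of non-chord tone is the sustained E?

The harmony at that moment is D minor triad (D, F, A); E is not a chord tone.
It is held over (the same pitch as the preceding E) and left by step down to D.
Held over from the previous chord and resolving down by step — a suspension.

E is a suspension.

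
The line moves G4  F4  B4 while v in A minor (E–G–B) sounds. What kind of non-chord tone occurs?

F4 is an escape tone.

The harmony at that moment is E minor triad (E, G, B); F4 is not a chord tone.
It is approached by step down from G4 and left by leap up to B4.
Step in, leap out — an escape tone.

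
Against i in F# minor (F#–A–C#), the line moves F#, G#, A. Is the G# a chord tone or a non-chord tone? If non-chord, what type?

Non-chord tone — a passing tone.

The harmony at that moment is F# minor triad (F#, A, C#); G# is not a chord tone.
It is approached by step up from F# and left by step up to A.
Step in, step out in the same direction — a passing tone.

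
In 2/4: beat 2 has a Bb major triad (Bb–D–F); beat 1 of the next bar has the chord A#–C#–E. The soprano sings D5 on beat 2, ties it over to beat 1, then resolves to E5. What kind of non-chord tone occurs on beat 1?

The harmony at that moment is A# diminished triad (A#, C#, E); D5 is not a chord tone.
It is held over (the same pitch as the preceding D5) and left by step up to E5.
Held over from the previous chord and resolving up by step — a retardation.

Retardation.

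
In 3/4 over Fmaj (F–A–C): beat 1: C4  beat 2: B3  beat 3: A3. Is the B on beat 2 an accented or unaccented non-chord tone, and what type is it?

Unaccented passing tone.

The harmony at that moment is F major triad (F, A, C); B3 is not a chord tone.
It is approached by step down from C4 and left by step down to A3.
Step in, step out in the same direction — a passing tone.
It falls on a weak beat, so it is unaccented.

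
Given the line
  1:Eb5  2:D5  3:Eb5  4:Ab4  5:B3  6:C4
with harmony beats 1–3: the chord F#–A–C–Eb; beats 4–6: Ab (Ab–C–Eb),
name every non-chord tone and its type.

D5 (beat 2) — neighbor tone; B3 (beat 5) — appoggiatura.

The harmony at that moment is F# diminished seventh chord (F#, A, C, Eb); D5 is not a chord tone.
It is approached by step down from Eb5 and left by step up to Eb5.
Step away and step back to the same note — a neighbor tone (lower neighbor).
The harmony at that moment is Ab major triad (Ab, C, Eb); B3 is not a chord tone.
It is approached by leap down from Ab4 and left by step up to C4.
Leap in, step out — an appoggiatura.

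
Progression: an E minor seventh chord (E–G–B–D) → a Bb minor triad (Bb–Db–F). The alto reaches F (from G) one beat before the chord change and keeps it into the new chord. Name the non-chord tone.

F is an anticipation.

The harmony at that moment is E minor seventh chord (E, G, B, D); F is not a chord tone.
It is approached by step down from G and then sustained as the same pitch into the next harmony.
Arriving early and becoming a chord tone when the harmony changes — an anticipation.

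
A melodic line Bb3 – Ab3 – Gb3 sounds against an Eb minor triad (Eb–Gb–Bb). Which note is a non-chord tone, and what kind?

Ab3 is a passing tone.

The harmony at that moment is Eb minor triad (Eb, Gb, Bb); Ab3 is not a chord tone.
It is approached by step down from Bb3 and left by step down to Gb3.
Step in, step out in the same direction — a passing tone.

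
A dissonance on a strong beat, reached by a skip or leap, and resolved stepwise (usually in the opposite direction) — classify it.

Appoggiatura.

Approach: by leap. Departure: by step. Metric position: strong.
Leap in, step out, in a metrically strong position — an appoggiatura. (It is the mirror image of the escape tone, which steps in and leaps out from a weak position.)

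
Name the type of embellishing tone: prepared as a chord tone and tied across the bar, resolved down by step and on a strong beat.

Suspension.

Approach: by preparation — the pitch is first a chord tone, then held (tied or repeated) while the harmony changes under it. Departure: down by step. Metric position: strong.
A prepared dissonance that resolves downward by step — a suspension. (The same figure resolving upward would be a retardation.)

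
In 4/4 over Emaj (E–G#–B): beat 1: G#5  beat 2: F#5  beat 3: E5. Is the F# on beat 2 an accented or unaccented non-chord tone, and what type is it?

Unaccented passing tone.

The harmony at that moment is E major triad (E, G#, B); F#5 is not a chord tone.
It is approached by step down from G#5 and left by step down to E5.
Step in, step out in the same direction — a passing tone.
It falls on a weak beat, so it is unaccented.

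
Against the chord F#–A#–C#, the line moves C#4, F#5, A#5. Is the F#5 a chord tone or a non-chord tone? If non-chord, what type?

Chord tone (the root of F# major triad).

F# major triad contains F#, A#, C#; F# is the root, so it is a chord tone.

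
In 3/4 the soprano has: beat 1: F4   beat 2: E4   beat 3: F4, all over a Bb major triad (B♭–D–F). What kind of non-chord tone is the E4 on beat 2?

The harmony at that moment is B♭ major triad (B♭, D, F); E4 is not a chord tone.
It is approached by step down from F4 and left by step up to F4.
Step away and step back to the same note — a neighbor tone (lower neighbor).

Lower neighbor tone.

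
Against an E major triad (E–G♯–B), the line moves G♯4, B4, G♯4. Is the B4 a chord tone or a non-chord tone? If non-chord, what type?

E major triad contains E, G♯, B; B is the fifth, so it is a chord tone.

Chord tone (the fifth of E major triad).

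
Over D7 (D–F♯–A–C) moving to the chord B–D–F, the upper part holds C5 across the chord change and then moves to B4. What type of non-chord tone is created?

The harmony at that moment is B diminished triad (B, D, F); C5 is not a chord tone.
It is held over (the same pitch as the preceding C5) and left by step down to B4.
Held over from the previous chord and resolving down by step — a suspension.

C5 is a suspension.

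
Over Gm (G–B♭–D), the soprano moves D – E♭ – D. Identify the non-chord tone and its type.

E♭ is a neighbor tone.

The harmony at that moment is G minor triad (G, B♭, D); E♭ is not a chord tone.
It is approached by step up from D and left by step down to D.
Step away and step back to the same note — a neighbor tone (upper neighbor).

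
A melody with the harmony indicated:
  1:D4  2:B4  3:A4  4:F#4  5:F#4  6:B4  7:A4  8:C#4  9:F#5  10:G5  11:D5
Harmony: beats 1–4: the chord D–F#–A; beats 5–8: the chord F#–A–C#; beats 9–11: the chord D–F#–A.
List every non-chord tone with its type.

The harmony at that moment is D major triad (D, F#, A); B4 is not a chord tone.
It is approached by leap up from D4 and left by step down to A4.
Leap in, step out — an appoggiatura.
The harmony at that moment is F# minor triad (F#, A, C#); B4 is not a chord tone.
It is approached by leap up from F#4 and left by step down to A4.
Leap in, step out — an appoggiatura.
The harmony at that moment is D major triad (D, F#, A); G5 is not a chord tone.
It is approached by step up from F#5 and left by leap down to D5.
Step in, leap out — an escape tone.

B4 (beat 2) — appoggiatura; B4 (beat 6) — appoggiatura; G5 (beat 10) — escape tone.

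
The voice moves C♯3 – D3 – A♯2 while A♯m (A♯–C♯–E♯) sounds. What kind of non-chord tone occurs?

D3 is an escape tone.

The harmony at that moment is A♯ minor triad (A♯, C♯, E♯); D3 is not a chord tone.
It is approached by step up from C♯3 and left by leap down to A♯2.
Step in, leap out — an escape tone.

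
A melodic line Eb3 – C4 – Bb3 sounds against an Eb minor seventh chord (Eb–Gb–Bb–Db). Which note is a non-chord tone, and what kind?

C4 is an appoggiatura.

The harmony at that moment is Eb minor seventh chord (Eb, Gb, Bb, Db); C4 is not a chord tone.
It is approached by leap up from Eb3 and left by step down to Bb3.
Leap in, step out — an appoggiatura.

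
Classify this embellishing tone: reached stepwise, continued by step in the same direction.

Passing tone.

Approach: by step. Departure: by step, continuing in the same direction.
Stepwise on both sides with no change of direction means the note fills in the space between two different chord tones — a passing tone. (Had it turned back to its starting note it would be a neighbor tone instead.)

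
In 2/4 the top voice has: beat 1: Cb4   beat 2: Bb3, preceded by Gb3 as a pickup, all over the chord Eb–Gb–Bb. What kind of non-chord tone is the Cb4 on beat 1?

The harmony at that moment is Eb minor triad (Eb, Gb, Bb); Cb4 is not a chord tone.
It is approached by leap up from Gb3 and left by step down to Bb3.
Leap in, step out, metrically accented — an appoggiatura.

Appoggiatura.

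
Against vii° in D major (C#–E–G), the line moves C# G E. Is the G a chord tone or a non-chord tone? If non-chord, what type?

C# diminished triad contains C#, E, G; G is the fifth, so it is a chord tone.

Chord tone (the fifth of C# diminished triad).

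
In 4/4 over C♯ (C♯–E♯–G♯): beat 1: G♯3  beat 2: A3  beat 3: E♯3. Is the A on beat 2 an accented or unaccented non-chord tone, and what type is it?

The harmony at that moment is C♯ major triad (C♯, E♯, G♯); A3 is not a chord tone.
It is approached by step up from G♯3 and left by leap down to E♯3.
Step in, leap out — an escape tone.
It falls on a weak beat, so it is unaccented.

Unaccented escape tone.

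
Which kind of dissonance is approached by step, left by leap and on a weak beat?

Escape tone.

Approach: by step. Departure: by leap. Metric position: weak.
Step in, leap out, from a weak position — an escape tone (échappée). (It is the mirror image of the appoggiatura, which leaps in and steps out on a strong beat.)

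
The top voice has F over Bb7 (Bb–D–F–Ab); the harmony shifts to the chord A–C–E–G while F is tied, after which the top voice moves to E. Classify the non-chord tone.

F is a suspension.

The harmony at that moment is A minor seventh chord (A, C, E, G); F is not a chord tone.
It is held over (the same pitch as the preceding F) and left by step down to E.
Held over from the previous chord and resolving down by step — a suspension.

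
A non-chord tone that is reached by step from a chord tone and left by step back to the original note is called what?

Approach: by step. Departure: by step in the opposite direction, back to the starting pitch.
Stepwise on both sides but reversing to return to the same chord tone — a neighbor tone. (Had it continued onward in the same direction it would be a passing tone instead.)

Neighbor tone.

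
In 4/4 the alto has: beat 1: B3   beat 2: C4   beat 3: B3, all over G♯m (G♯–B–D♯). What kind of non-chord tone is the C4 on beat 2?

The harmony at that moment is G♯ minor triad (G♯, B, D♯); C4 is not a chord tone.
It is approached by step up from B3 and left by step down to B3.
Step away and step back to the same note — a neighbor tone (upper neighbor).

Upper neighbor tone.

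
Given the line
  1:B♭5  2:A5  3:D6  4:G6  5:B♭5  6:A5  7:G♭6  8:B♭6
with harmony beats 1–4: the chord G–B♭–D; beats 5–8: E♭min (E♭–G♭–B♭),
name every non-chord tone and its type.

The harmony at that moment is G minor triad (G, B♭, D); A5 is not a chord tone.
It is approached by step down from B♭5 and left by leap up to D6.
Step in, leap out — an escape tone.
The harmony at that moment is E♭ minor triad (E♭, G♭, B♭); A5 is not a chord tone.
It is approached by step down from B♭5 and left by leap up to G♭6.
Step in, leap out — an escape tone.

A5 (beat 2) — escape tone; A5 (beat 6) — escape tone.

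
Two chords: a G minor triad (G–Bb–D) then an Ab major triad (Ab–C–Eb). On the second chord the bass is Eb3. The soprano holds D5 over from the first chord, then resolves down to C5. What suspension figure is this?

At the second chord the bass is Eb3. The suspended D5 lies a seventh above the bass; after resolving down by step to C5, the interval above the bass becomes a sixth.
Suspension figures are named by those two intervals: 7–6.

7–6 suspension.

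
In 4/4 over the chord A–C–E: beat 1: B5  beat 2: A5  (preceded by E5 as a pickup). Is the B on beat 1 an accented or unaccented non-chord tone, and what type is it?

The harmony at that moment is A minor triad (A, C, E); B5 is not a chord tone.
It is approached by leap up from E5 and left by step down to A5.
Leap in, step out — an appoggiatura.
It falls on the downbeat, so it is accented.

Accented appoggiatura.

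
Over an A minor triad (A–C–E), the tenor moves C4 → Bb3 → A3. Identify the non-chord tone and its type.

The harmony at that moment is A minor triad (A, C, E); Bb3 is not a chord tone.
It is approached by step down from C4 and left by step down to A3.
Step in, step out in the same direction — a passing tone.

Bb3 is a passing tone.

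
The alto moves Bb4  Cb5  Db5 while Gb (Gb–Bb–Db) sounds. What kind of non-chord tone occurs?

Cb5 is a passing tone.

The harmony at that moment is Gb major triad (Gb, Bb, Db); Cb5 is not a chord tone.
It is approached by step up from Bb4 and left by step up to Db5.
Step in, step out in the same direction — a passing tone.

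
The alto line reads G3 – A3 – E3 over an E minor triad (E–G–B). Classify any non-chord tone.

The harmony at that moment is E minor triad (E, G, B); A3 is not a chord tone.
It is approached by step up from G3 and left by leap down to E3.
Step in, leap out — an escape tone.

A3 is an escape tone.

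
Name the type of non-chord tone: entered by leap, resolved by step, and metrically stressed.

Appoggiatura.

Approach: by leap. Departure: by step. Metric position: strong.
Leap in, step out, in a metrically strong position — an appoggiatura. (It is the mirror image of the escape tone, which steps in and leaps out from a weak position.)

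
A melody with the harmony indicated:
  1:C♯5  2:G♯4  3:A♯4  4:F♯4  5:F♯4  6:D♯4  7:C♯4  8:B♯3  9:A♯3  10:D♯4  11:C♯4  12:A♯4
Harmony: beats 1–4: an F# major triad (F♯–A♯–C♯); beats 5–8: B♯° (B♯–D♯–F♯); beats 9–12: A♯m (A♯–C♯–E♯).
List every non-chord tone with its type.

G♯4 (beat 2) — appoggiatura; C♯4 (beat 7) — passing tone; D♯4 (beat 10) — appoggiatura.

The harmony at that moment is F♯ major triad (F♯, A♯, C♯); G♯4 is not a chord tone.
It is approached by leap down from C♯5 and left by step up to A♯4.
Leap in, step out — an appoggiatura.
The harmony at that moment is B♯ diminished triad (B♯, D♯, F♯); C♯4 is not a chord tone.
It is approached by step down from D♯4 and left by step down to B♯3.
Step in, step out in the same direction — a passing tone.
The harmony at that moment is A♯ minor triad (A♯, C♯, E♯); D♯4 is not a chord tone.
It is approached by leap up from A♯3 and left by step down to C♯4.
Leap in, step out — an appoggiatura.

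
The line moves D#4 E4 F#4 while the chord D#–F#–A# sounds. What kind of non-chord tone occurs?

The harmony at that moment is D# minor triad (D#, F#, A#); E4 is not a chord tone.
It is approached by step up from D#4 and left by step up to F#4.
Step in, step out in the same direction — a passing tone.

E4 is a passing tone.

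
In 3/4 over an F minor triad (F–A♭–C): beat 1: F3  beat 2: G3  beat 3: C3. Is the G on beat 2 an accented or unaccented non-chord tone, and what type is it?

Unaccented escape tone.

The harmony at that moment is F minor triad (F, A♭, C); G3 is not a chord tone.
It is approached by step up from F3 and left by leap down to C3.
Step in, leap out — an escape tone.
It falls on a weak beat, so it is unaccented.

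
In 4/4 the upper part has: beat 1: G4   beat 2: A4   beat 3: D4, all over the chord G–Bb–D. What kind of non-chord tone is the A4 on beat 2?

Escape tone.

The harmony at that moment is G minor triad (G, Bb, D); A4 is not a chord tone.
It is approached by step up from G4 and left by leap down to D4.
Step in, leap out, on a weak beat — an escape tone.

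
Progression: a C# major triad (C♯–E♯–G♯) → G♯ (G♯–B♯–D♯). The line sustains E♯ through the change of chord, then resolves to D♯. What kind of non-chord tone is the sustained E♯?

The harmony at that moment is G♯ major triad (G♯, B♯, D♯); E♯ is not a chord tone.
It is held over (the same pitch as the preceding E♯) and left by step down to D♯.
Held over from the previous chord and resolving down by step — a suspension.

E♯ is a suspension.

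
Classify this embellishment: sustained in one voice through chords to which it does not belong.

Approach: none. Departure: none — a single pitch is sustained while the chords change around it, passing through harmonies that do not contain it.
No melodic motion at all; the dissonance is created entirely by the moving harmonies against the stationary note — a pedal tone (pedal point).

Pedal tone.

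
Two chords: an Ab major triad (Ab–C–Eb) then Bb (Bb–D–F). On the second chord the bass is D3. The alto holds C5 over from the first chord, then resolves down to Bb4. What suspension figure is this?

At the second chord the bass is D3. The suspended C5 lies a seventh above the bass; after resolving down by step to Bb4, the interval above the bass becomes a sixth.
Suspension figures are named by those two intervals: 7–6.

7–6 suspension.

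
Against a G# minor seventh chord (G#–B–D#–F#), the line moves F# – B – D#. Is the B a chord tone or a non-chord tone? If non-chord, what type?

G# minor seventh chord contains G#, B, D#, F#; B is the third, so it is a chord tone.

Chord tone (the third of G# minor seventh chord).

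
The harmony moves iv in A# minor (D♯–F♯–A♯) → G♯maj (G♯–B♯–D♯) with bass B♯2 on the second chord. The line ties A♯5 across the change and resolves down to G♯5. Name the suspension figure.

At the second chord the bass is B♯2. The suspended A♯5 lies a seventh above the bass; after resolving down by step to G♯5, the interval above the bass becomes a sixth.
Suspension figures are named by those two intervals: 7–6.

7–6 suspension.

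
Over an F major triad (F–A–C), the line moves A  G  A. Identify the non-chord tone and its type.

The harmony at that moment is F major triad (F, A, C); G is not a chord tone.
It is approached by step down from A and left by step up to A.
Step away and step back to the same note — a neighbor tone (lower neighbor).

G is a neighbor tone.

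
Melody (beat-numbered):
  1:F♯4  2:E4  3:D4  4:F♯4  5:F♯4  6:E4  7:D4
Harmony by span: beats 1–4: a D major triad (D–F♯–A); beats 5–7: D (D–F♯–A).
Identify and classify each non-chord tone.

E4 (beat 2) — passing tone; E4 (beat 6) — passing tone.

The harmony at that moment is D major triad (D, F♯, A); E4 is not a chord tone.
It is approached by step down from F♯4 and left by step down to D4.
Step in, step out in the same direction — a passing tone.
The harmony at that moment is D major triad (D, F♯, A); E4 is not a chord tone.
It is approached by step down from F♯4 and left by step down to D4.
Step in, step out in the same direction — a passing tone.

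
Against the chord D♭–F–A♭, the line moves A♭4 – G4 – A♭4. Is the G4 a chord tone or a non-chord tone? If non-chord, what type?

The harmony at that moment is D♭ major triad (D♭, F, A♭); G4 is not a chord tone.
It is approached by step down from A♭4 and left by step up to A♭4.
Step away and step back to the same note — a neighbor tone (lower neighbor).

Non-chord tone — a neighbor tone.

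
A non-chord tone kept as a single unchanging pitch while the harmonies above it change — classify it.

Pedal tone.

Approach: none. Departure: none — a single pitch is sustained while the chords change around it, passing through harmonies that do not contain it.
No melodic motion at all; the dissonance is created entirely by the moving harmonies against the stationary note — a pedal tone (pedal point).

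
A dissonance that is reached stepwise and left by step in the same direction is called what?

Passing tone.

Approach: by step. Departure: by step, continuing in the same direction.
Stepwise on both sides with no change of direction means the note fills in the space between two different chord tones — a passing tone. (Had it turned back to its starting note it would be a neighbor tone instead.)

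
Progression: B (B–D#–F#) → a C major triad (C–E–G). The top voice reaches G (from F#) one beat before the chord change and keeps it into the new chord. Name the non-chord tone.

The harmony at that moment is B major triad (B, D#, F#); G is not a chord tone.
It is approached by step up from F# and then sustained as the same pitch into the next harmony.
Arriving early and becoming a chord tone when the harmony changes — an anticipation.

G is an anticipation.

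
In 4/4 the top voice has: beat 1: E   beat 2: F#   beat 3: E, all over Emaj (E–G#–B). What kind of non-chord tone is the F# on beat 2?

The harmony at that moment is E major triad (E, G#, B); F# is not a chord tone.
It is approached by step up from E and left by step down to E.
Step away and step back to the same note — a neighbor tone (upper neighbor).

Upper neighbor tone.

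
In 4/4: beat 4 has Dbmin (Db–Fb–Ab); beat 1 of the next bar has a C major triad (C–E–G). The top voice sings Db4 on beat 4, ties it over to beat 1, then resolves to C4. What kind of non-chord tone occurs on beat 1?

The harmony at that moment is C major triad (C, E, G); Db4 is not a chord tone.
It is held over (the same pitch as the preceding Db4) and left by step down to C4.
Held over from the previous chord and resolving down by step — a suspension.

Suspension.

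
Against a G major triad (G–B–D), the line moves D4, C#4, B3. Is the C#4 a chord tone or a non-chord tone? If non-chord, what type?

The harmony at that moment is G major triad (G, B, D); C#4 is not a chord tone.
It is approached by step down from D4 and left by step down to B3.
Step in, step out in the same direction — a passing tone.

Non-chord tone — a passing tone.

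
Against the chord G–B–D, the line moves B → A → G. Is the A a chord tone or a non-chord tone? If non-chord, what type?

Non-chord tone — a passing tone.

The harmony at that moment is G major triad (G, B, D); A is not a chord tone.
It is approached by step down from B and left by step down to G.
Step in, step out in the same direction — a passing tone.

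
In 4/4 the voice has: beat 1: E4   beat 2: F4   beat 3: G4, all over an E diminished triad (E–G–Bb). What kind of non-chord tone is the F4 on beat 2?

Passing tone.

The harmony at that moment is E diminished triad (E, G, Bb); F4 is not a chord tone.
It is approached by step up from E4 and left by step up to G4.
Step in, step out in the same direction — a passing tone.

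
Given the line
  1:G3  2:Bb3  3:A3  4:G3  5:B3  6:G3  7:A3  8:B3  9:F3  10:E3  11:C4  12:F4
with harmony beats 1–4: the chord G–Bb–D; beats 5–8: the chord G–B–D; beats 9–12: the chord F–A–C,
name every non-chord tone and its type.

A3 (beat 3) — passing tone; A3 (beat 7) — passing tone; E3 (beat 10) — escape tone.

The harmony at that moment is G minor triad (G, Bb, D); A3 is not a chord tone.
It is approached by step down from Bb3 and left by step down to G3.
Step in, step out in the same direction — a passing tone.
The harmony at that moment is G major triad (G, B, D); A3 is not a chord tone.
It is approached by step up from G3 and left by step up to B3.
Step in, step out in the same direction — a passing tone.
The harmony at that moment is F major triad (F, A, C); E3 is not a chord tone.
It is approached by step down from F3 and left by leap up to C4.
Step in, leap out — an escape tone.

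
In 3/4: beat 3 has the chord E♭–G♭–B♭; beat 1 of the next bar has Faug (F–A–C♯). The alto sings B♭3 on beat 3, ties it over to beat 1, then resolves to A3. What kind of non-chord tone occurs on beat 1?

The harmony at that moment is F augmented triad (F, A, C♯); B♭3 is not a chord tone.
It is held over (the same pitch as the preceding B♭3) and left by step down to A3.
Held over from the previous chord and resolving down by step — a suspension.

Suspension.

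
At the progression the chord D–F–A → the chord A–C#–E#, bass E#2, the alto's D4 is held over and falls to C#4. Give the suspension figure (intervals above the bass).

7–6 suspension.

At the second chord the bass is E#2. The suspended D4 lies a seventh above the bass; after resolving down by step to C#4, the interval above the bass becomes a sixth.
Suspension figures are named by those two intervals: 7–6.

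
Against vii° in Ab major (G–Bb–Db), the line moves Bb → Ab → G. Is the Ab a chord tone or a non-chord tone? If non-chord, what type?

Non-chord tone — a passing tone.

The harmony at that moment is G diminished triad (G, Bb, Db); Ab is not a chord tone.
It is approached by step down from Bb and left by step down to G.
Step in, step out in the same direction — a passing tone.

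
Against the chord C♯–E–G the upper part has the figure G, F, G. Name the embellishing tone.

F is a neighbor tone.

The harmony at that moment is C♯ diminished triad (C♯, E, G); F is not a chord tone.
It is approached by step down from G and left by step up to G.
Step away and step back to the same note — a neighbor tone (lower neighbor).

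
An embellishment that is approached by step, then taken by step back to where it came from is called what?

Neighbor tone.

Approach: by step. Departure: by step in the opposite direction, back to the starting pitch.
Stepwise on both sides but reversing to return to the same chord tone — a neighbor tone. (Had it continued onward in the same direction it would be a passing tone instead.)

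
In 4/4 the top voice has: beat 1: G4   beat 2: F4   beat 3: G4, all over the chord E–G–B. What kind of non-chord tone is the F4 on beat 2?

The harmony at that moment is E minor triad (E, G, B); F4 is not a chord tone.
It is approached by step down from G4 and left by step up to G4.
Step away and step back to the same note — a neighbor tone (lower neighbor).

Lower neighbor tone.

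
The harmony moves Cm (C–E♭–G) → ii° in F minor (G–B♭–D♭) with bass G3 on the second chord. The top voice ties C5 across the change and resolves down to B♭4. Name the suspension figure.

At the second chord the bass is G3. The suspended C5 lies a fourth above the bass; after resolving down by step to B♭4, the interval above the bass becomes a third.
Suspension figures are named by those two intervals: 4–3.

4–3 suspension.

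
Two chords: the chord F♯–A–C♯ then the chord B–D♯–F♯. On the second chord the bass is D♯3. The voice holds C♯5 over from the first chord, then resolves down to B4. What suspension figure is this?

7–6 suspension.

At the second chord the bass is D♯3. The suspended C♯5 lies a seventh above the bass; after resolving down by step to B4, the interval above the bass becomes a sixth.
Suspension figures are named by those two intervals: 7–6.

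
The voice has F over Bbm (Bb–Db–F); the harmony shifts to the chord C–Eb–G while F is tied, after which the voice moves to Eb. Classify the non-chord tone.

The harmony at that moment is C minor triad (C, Eb, G); F is not a chord tone.
It is held over (the same pitch as the preceding F) and left by step down to Eb.
Held over from the previous chord and resolving down by step — a suspension.

F is a suspension.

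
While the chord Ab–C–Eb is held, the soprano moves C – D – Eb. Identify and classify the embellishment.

D is a passing tone.

The harmony at that moment is Ab major triad (Ab, C, Eb); D is not a chord tone.
It is approached by step up from C and left by step up to Eb.
Step in, step out in the same direction — a passing tone.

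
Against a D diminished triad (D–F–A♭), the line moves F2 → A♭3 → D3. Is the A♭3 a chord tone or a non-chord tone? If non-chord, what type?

Chord tone (the fifth of D diminished triad).

D diminished triad contains D, F, A♭; A♭ is the fifth, so it is a chord tone.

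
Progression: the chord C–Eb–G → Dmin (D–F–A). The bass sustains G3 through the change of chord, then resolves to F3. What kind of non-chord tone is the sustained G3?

G3 is a suspension.

The harmony at that moment is D minor triad (D, F, A); G3 is not a chord tone.
It is held over (the same pitch as the preceding G3) and left by step down to F3.
Held over from the previous chord and resolving down by step — a suspension.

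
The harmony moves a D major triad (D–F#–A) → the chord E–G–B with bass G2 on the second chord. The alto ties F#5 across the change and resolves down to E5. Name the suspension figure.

7–6 suspension.

At the second chord the bass is G2. The suspended F#5 lies a seventh above the bass; after resolving down by step to E5, the interval above the bass becomes a sixth.
Suspension figures are named by those two intervals: 7–6.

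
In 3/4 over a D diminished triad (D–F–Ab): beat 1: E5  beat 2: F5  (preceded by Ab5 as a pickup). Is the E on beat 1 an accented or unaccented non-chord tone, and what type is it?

Accented appoggiatura.

The harmony at that moment is D diminished triad (D, F, Ab); E5 is not a chord tone.
It is approached by leap down from Ab5 and left by step up to F5.
Leap in, step out — an appoggiatura.
It falls on the downbeat, so it is accented.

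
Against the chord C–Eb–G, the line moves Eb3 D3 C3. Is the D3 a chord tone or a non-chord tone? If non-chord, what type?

The harmony at that moment is C minor triad (C, Eb, G); D3 is not a chord tone.
It is approached by step down from Eb3 and left by step down to C3.
Step in, step out in the same direction — a passing tone.

Non-chord tone — a passing tone.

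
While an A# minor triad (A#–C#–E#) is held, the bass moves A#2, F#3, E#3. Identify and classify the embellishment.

F#3 is an appoggiatura.

The harmony at that moment is A# minor triad (A#, C#, E#); F#3 is not a chord tone.
It is approached by leap up from A#2 and left by step down to E#3.
Leap in, step out — an appoggiatura.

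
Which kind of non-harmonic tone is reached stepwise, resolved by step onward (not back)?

Passing tone.

Approach: by step. Departure: by step, continuing in the same direction.
Stepwise on both sides with no change of direction means the note fills in the space between two different chord tones — a passing tone. (Had it turned back to its starting note it would be a neighbor tone instead.)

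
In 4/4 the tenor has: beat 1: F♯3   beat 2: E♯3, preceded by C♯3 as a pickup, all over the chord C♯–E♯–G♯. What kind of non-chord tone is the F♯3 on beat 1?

Appoggiatura.

The harmony at that moment is C♯ major triad (C♯, E♯, G♯); F♯3 is not a chord tone.
It is approached by leap up from C♯3 and left by step down to E♯3.
Leap in, step out, metrically accented — an appoggiatura.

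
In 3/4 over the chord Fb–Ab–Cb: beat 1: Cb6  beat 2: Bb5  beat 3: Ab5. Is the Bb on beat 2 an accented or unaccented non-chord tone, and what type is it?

The harmony at that moment is Fb major triad (Fb, Ab, Cb); Bb5 is not a chord tone.
It is approached by step down from Cb6 and left by step down to Ab5.
Step in, step out in the same direction — a passing tone.
It falls on a weak beat, so it is unaccented.

Unaccented passing tone.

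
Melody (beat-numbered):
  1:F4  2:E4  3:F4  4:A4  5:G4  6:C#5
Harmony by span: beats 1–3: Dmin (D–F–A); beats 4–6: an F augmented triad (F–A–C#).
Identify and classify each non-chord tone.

E4 (beat 2) — neighbor tone; G4 (beat 5) — escape tone.

The harmony at that moment is D minor triad (D, F, A); E4 is not a chord tone.
It is approached by step down from F4 and left by step up to F4.
Step away and step back to the same note — a neighbor tone (lower neighbor).
The harmony at that moment is F augmented triad (F, A, C#); G4 is not a chord tone.
It is approached by step down from A4 and left by leap up to C#5.
Step in, leap out — an escape tone.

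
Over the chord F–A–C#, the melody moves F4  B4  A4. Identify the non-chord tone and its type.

The harmony at that moment is F augmented triad (F, A, C#); B4 is not a chord tone.
It is approached by leap up from F4 and left by step down to A4.
Leap in, step out — an appoggiatura.

B4 is an appoggiatura.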